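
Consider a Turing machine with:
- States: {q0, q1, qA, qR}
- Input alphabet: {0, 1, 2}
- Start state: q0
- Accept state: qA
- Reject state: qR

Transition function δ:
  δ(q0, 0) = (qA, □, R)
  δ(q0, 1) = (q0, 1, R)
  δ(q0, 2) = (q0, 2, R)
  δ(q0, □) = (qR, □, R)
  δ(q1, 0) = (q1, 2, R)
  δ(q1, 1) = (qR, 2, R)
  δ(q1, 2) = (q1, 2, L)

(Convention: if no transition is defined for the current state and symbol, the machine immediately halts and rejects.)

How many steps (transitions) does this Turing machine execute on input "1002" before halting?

Execution trace:
Initial: [q0]1002
Step 1: δ(q0, 1) = (q0, 1, R) → 1[q0]002
Step 2: δ(q0, 0) = (qA, □, R) → 1□[qA]02

The machine reaches the accept state qA and halts.

The machine executed 2 steps before halting.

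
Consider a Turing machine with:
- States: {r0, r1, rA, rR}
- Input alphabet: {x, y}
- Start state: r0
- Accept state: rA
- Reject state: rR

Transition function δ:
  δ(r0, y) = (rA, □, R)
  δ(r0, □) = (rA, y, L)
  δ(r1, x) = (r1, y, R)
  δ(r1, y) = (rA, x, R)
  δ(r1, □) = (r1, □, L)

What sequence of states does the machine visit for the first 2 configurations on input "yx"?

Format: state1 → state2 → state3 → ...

Execution trace:
Initial: [r0]yx
Step 1: δ(r0, y) = (rA, □, R) → □[rA]x

The machine reaches the accept state rA and halts.

State sequence: r0 → rA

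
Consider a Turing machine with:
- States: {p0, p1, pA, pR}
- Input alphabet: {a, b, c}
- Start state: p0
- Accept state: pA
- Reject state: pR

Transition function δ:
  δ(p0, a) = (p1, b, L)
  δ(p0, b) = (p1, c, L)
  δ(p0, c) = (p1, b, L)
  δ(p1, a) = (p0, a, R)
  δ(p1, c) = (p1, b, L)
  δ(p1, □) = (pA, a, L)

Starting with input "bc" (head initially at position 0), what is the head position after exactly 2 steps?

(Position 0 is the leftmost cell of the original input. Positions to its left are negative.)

Execution trace (head position shown):
Step 0: [p0]bc  (head at position 0)
Step 1: move left → [p1]□cc  (head at position -1)
Step 2: move left → [pA]□acc  (head at position -2)

After 2 steps, the head is at position -2.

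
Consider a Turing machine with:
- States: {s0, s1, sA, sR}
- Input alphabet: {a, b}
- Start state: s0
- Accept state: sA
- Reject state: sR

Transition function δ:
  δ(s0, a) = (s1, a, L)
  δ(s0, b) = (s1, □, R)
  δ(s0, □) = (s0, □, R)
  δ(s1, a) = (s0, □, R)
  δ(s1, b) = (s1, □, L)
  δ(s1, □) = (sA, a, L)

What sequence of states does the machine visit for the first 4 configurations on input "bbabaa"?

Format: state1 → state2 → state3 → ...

Execution trace:
Initial: [s0]bbabaa
Step 1: δ(s0, b) = (s1, □, R) → □[s1]babaa
Step 2: δ(s1, b) = (s1, □, L) → [s1]□□abaa
Step 3: δ(s1, □) = (sA, a, L) → [sA]□a□abaa

The machine reaches the accept state sA and halts.

State sequence: s0 → s1 → s1 → sA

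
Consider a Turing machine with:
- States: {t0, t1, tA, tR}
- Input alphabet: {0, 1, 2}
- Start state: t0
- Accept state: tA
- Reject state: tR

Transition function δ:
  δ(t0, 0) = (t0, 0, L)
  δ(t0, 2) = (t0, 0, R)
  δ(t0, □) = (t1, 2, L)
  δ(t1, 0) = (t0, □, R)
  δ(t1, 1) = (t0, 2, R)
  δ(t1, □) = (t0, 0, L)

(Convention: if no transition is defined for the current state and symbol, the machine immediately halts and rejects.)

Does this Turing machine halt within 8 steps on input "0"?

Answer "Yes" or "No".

Execution trace:
Initial: [t0]0
Step 1: δ(t0, 0) = (t0, 0, L) → [t0]□0
Step 2: δ(t0, □) = (t1, 2, L) → [t1]□20
Step 3: δ(t1, □) = (t0, 0, L) → [t0]□020
Step 4: δ(t0, □) = (t1, 2, L) → [t1]□2020
Step 5: δ(t1, □) = (t0, 0, L) → [t0]□02020
Step 6: δ(t0, □) = (t1, 2, L) → [t1]□202020
Step 7: δ(t1, □) = (t0, 0, L) → [t0]□0202020
Step 8: δ(t0, □) = (t1, 2, L) → [t1]□20202020

The machine has not reached a halting state after 8 steps.
The machine did not halt within the 8-step bound.

Answer: No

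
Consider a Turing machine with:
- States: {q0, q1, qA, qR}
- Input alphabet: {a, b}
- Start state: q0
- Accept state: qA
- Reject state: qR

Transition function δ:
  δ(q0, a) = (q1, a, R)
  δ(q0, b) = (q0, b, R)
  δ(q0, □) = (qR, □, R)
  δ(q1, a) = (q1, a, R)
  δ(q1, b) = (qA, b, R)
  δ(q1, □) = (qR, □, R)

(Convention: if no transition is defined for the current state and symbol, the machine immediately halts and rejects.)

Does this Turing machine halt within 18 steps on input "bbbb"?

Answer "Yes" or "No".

Execution trace:
Initial: [q0]bbbb
Step 1: δ(q0, b) = (q0, b, R) → b[q0]bbb
Step 2: δ(q0, b) = (q0, b, R) → bb[q0]bb
Step 3: δ(q0, b) = (q0, b, R) → bbb[q0]b
Step 4: δ(q0, b) = (q0, b, R) → bbbb[q0]□
Step 5: δ(q0, □) = (qR, □, R) → bbbb□[qR]□

The machine reaches the reject state qR and halts.
The machine halted after 5 steps (within the 18-step bound).

Answer: Yes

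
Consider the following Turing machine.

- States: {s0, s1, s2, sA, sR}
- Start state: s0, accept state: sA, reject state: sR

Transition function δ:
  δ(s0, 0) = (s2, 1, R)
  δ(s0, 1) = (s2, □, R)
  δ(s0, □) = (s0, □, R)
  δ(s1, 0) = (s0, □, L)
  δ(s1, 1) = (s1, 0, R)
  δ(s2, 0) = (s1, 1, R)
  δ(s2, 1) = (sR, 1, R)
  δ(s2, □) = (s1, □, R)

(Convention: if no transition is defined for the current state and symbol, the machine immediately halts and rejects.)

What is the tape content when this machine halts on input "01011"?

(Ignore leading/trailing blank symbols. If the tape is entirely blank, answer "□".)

Execution trace:
Initial: [s0]01011
Step 1: δ(s0, 0) = (s2, 1, R) → 1[s2]1011
Step 2: δ(s2, 1) = (sR, 1, R) → 11[sR]011

The machine reaches the reject state sR and halts.

Final tape (ignoring leading/trailing blanks): 11011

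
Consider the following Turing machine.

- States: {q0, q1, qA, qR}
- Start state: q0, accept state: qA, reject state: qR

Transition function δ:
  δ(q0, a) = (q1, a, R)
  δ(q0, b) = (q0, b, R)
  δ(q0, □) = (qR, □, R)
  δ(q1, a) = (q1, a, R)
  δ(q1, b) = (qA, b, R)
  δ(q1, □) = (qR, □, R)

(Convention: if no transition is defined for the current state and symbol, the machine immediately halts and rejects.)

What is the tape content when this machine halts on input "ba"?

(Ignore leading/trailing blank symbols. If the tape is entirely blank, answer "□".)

Execution trace:
Initial: [q0]ba
Step 1: δ(q0, b) = (q0, b, R) → b[q0]a
Step 2: δ(q0, a) = (q1, a, R) → ba[q1]□
Step 3: δ(q1, □) = (qR, □, R) → ba□[qR]□

The machine reaches the reject state qR and halts.

Final tape (ignoring leading/trailing blanks): ba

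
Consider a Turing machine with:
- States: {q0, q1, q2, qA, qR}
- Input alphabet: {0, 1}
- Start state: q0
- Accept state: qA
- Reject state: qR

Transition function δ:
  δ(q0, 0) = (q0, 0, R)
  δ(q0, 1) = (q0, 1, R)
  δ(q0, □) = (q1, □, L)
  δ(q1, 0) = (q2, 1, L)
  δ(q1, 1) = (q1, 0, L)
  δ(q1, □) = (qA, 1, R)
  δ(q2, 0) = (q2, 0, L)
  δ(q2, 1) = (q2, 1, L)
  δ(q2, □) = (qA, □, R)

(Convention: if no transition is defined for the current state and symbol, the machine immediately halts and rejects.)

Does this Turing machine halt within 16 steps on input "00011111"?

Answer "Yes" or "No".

Execution trace:
Initial: [q0]00011111
Step 1: δ(q0, 0) = (q0, 0, R) → 0[q0]0011111
Step 2: δ(q0, 0) = (q0, 0, R) → 00[q0]011111
Step 3: δ(q0, 0) = (q0, 0, R) → 000[q0]11111
Step 4: δ(q0, 1) = (q0, 1, R) → 0001[q0]1111
Step 5: δ(q0, 1) = (q0, 1, R) → 00011[q0]111
Step 6: δ(q0, 1) = (q0, 1, R) → 000111[q0]11
Step 7: δ(q0, 1) = (q0, 1, R) → 0001111[q0]1
Step 8: δ(q0, 1) = (q0, 1, R) → 00011111[q0]□
Step 9: δ(q0, □) = (q1, □, L) → 0001111[q1]1□
Step 10: δ(q1, 1) = (q1, 0, L) → 000111[q1]10□
Step 11: δ(q1, 1) = (q1, 0, L) → 00011[q1]100□
Step 12: δ(q1, 1) = (q1, 0, L) → 0001[q1]1000□
Step 13: δ(q1, 1) = (q1, 0, L) → 000[q1]10000□
Step 14: δ(q1, 1) = (q1, 0, L) → 00[q1]000000□
Step 15: δ(q1, 0) = (q2, 1, L) → 0[q2]0100000□
Step 16: δ(q2, 0) = (q2, 0, L) → [q2]00100000□

The machine has not reached a halting state after 16 steps.
The machine did not halt within the 16-step bound.

Answer: No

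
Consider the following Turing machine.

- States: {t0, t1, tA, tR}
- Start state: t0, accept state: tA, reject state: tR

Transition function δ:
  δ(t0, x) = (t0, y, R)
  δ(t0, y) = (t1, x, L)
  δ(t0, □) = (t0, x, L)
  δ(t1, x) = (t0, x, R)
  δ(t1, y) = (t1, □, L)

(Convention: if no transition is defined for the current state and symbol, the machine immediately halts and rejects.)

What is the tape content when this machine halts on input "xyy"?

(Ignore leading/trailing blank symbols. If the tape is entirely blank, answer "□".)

Execution trace:
Initial: [t0]xyy
Step 1: δ(t0, x) = (t0, y, R) → y[t0]yy
Step 2: δ(t0, y) = (t1, x, L) → [t1]yxy
Step 3: δ(t1, y) = (t1, □, L) → [t1]□□xy

No transition is defined for δ(t1, □). By convention the machine halts and rejects.

Final tape (ignoring leading/trailing blanks): xy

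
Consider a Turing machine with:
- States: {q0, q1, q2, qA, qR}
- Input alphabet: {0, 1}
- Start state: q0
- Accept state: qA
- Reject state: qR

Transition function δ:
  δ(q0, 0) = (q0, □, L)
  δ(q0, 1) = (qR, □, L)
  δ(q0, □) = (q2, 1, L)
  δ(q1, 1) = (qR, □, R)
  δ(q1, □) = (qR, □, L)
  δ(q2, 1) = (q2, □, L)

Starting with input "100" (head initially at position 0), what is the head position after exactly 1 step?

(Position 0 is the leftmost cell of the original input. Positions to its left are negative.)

Execution trace (head position shown):
Step 0: [q0]100  (head at position 0)
Step 1: move left → [qR]□□00  (head at position -1)

After 1 step, the head is at position -1.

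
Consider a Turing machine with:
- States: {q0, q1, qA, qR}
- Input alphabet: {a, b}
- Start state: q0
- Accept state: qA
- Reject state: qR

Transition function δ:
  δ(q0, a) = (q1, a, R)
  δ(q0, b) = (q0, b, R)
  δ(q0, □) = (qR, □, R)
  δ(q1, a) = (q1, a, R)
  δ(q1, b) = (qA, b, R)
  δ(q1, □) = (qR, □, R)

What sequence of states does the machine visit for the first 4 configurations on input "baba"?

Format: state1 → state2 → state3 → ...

Execution trace:
Initial: [q0]baba
Step 1: δ(q0, b) = (q0, b, R) → b[q0]aba
Step 2: δ(q0, a) = (q1, a, R) → ba[q1]ba
Step 3: δ(q1, b) = (qA, b, R) → bab[qA]a

The machine reaches the accept state qA and halts.

State sequence: q0 → q0 → q1 → qA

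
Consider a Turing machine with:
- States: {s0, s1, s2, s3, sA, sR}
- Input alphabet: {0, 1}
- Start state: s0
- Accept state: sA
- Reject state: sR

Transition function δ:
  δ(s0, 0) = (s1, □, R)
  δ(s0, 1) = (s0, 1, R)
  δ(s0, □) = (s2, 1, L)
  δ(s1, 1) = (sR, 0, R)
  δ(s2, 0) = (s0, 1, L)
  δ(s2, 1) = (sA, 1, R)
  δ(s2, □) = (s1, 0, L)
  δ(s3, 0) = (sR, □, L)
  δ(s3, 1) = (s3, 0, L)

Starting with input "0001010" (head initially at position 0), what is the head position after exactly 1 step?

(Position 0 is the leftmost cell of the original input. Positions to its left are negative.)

Execution trace (head position shown):
Step 0: [s0]0001010  (head at position 0)
Step 1: move right → □[s1]001010  (head at position 1)

After 1 step, the head is at position 1.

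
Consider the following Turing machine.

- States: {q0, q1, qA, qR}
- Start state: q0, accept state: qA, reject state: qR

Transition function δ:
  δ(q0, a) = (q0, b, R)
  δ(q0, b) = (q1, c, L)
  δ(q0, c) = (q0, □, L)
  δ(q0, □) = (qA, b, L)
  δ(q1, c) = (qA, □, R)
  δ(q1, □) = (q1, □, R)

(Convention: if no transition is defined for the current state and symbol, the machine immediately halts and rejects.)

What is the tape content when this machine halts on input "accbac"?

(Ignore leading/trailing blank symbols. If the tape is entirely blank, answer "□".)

Execution trace:
Initial: [q0]accbac
Step 1: δ(q0, a) = (q0, b, R) → b[q0]ccbac
Step 2: δ(q0, c) = (q0, □, L) → [q0]b□cbac
Step 3: δ(q0, b) = (q1, c, L) → [q1]□c□cbac
Step 4: δ(q1, □) = (q1, □, R) → □[q1]c□cbac
Step 5: δ(q1, c) = (qA, □, R) → □□[qA]□cbac

The machine reaches the accept state qA and halts.

Final tape (ignoring leading/trailing blanks): cbac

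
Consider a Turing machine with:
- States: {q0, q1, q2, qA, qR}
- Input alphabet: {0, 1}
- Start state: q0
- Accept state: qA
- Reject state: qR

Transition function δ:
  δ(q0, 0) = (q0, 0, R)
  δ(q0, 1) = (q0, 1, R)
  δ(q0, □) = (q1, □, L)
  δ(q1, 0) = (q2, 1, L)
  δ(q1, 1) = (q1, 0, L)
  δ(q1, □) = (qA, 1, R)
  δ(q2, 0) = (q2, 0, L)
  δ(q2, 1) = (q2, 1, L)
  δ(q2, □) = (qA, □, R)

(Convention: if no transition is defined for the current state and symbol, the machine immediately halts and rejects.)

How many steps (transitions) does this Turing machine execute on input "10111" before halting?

Execution trace:
Initial: [q0]10111
Step 1: δ(q0, 1) = (q0, 1, R) → 1[q0]0111
Step 2: δ(q0, 0) = (q0, 0, R) → 10[q0]111
Step 3: δ(q0, 1) = (q0, 1, R) → 101[q0]11
Step 4: δ(q0, 1) = (q0, 1, R) → 1011[q0]1
Step 5: δ(q0, 1) = (q0, 1, R) → 10111[q0]□
Step 6: δ(q0, □) = (q1, □, L) → 1011[q1]1□
Step 7: δ(q1, 1) = (q1, 0, L) → 101[q1]10□
Step 8: δ(q1, 1) = (q1, 0, L) → 10[q1]100□
Step 9: δ(q1, 1) = (q1, 0, L) → 1[q1]0000□
Step 10: δ(q1, 0) = (q2, 1, L) → [q2]11000□
Step 11: δ(q2, 1) = (q2, 1, L) → [q2]□11000□
Step 12: δ(q2, □) = (qA, □, R) → □[qA]11000□

The machine reaches the accept state qA and halts.

The machine executed 12 steps before halting.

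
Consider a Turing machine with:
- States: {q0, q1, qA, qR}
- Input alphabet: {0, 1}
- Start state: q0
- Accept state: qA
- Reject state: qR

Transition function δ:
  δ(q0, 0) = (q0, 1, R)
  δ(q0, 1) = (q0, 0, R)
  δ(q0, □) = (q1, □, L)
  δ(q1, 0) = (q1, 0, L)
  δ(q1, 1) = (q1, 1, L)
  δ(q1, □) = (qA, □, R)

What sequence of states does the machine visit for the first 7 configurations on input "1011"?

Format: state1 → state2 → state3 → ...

Execution trace:
Initial: [q0]1011
Step 1: δ(q0, 1) = (q0, 0, R) → 0[q0]011
Step 2: δ(q0, 0) = (q0, 1, R) → 01[q0]11
Step 3: δ(q0, 1) = (q0, 0, R) → 010[q0]1
Step 4: δ(q0, 1) = (q0, 0, R) → 0100[q0]□
Step 5: δ(q0, □) = (q1, □, L) → 010[q1]0□
Step 6: δ(q1, 0) = (q1, 0, L) → 01[q1]00□

State sequence: q0 → q0 → q0 → q0 → q0 → q1 → q1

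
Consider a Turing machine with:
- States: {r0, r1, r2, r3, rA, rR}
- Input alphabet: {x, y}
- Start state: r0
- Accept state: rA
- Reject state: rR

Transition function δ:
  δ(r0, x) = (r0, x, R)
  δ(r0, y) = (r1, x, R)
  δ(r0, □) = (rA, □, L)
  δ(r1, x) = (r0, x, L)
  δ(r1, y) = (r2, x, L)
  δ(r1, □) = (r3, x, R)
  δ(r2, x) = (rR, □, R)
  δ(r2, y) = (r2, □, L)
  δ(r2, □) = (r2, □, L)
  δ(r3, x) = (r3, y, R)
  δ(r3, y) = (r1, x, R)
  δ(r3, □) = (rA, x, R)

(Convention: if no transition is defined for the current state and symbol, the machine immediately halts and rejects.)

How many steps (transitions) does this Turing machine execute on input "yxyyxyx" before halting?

Execution trace:
Initial: [r0]yxyyxyx
Step 1: δ(r0, y) = (r1, x, R) → x[r1]xyyxyx
Step 2: δ(r1, x) = (r0, x, L) → [r0]xxyyxyx
Step 3: δ(r0, x) = (r0, x, R) → x[r0]xyyxyx
Step 4: δ(r0, x) = (r0, x, R) → xx[r0]yyxyx
Step 5: δ(r0, y) = (r1, x, R) → xxx[r1]yxyx
Step 6: δ(r1, y) = (r2, x, L) → xx[r2]xxxyx
Step 7: δ(r2, x) = (rR, □, R) → xx□[rR]xxyx

The machine reaches the reject state rR and halts.

The machine executed 7 steps before halting.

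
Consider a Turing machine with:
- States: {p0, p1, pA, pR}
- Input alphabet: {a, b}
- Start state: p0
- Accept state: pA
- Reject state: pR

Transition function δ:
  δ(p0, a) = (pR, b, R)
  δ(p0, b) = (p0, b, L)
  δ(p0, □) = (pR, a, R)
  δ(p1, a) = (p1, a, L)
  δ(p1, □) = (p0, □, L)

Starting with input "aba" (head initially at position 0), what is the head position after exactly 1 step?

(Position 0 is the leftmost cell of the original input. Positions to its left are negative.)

Execution trace (head position shown):
Step 0: [p0]aba  (head at position 0)
Step 1: move right → b[pR]ba  (head at position 1)

After 1 step, the head is at position 1.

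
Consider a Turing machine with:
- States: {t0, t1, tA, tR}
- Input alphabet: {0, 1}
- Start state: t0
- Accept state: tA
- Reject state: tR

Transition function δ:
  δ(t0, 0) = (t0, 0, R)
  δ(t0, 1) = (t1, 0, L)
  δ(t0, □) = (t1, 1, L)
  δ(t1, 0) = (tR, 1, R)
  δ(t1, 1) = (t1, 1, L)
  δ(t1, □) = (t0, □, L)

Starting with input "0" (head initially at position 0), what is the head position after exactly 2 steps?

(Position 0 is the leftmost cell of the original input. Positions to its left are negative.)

Execution trace (head position shown):
Step 0: [t0]0  (head at position 0)
Step 1: move right → 0[t0]□  (head at position 1)
Step 2: move left → [t1]01  (head at position 0)

After 2 steps, the head is at position 0.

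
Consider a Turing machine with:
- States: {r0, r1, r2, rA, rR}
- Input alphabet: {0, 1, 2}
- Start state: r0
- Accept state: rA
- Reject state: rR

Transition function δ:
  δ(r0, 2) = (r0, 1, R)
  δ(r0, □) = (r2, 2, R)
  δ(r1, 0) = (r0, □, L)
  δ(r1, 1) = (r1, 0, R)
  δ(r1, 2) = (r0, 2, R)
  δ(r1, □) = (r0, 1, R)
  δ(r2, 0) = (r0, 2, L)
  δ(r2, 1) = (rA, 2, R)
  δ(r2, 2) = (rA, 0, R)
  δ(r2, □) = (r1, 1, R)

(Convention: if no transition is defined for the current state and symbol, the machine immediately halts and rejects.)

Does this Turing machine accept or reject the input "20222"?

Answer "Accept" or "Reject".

Execution trace:
Initial: [r0]20222
Step 1: δ(r0, 2) = (r0, 1, R) → 1[r0]0222

No transition is defined for δ(r0, 0). By convention the machine halts and rejects.

Answer: Reject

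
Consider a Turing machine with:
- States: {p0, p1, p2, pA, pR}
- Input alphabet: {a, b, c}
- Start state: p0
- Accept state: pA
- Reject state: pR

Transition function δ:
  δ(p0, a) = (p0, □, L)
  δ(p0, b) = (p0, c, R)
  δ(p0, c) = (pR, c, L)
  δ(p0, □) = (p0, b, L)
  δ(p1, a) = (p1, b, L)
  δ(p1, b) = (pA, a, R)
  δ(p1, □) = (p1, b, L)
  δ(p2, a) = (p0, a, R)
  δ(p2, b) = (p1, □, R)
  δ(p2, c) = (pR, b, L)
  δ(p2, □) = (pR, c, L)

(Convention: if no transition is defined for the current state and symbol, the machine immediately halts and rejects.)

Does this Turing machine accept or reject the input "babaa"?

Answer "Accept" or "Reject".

Execution trace:
Initial: [p0]babaa
Step 1: δ(p0, b) = (p0, c, R) → c[p0]abaa
Step 2: δ(p0, a) = (p0, □, L) → [p0]c□baa
Step 3: δ(p0, c) = (pR, c, L) → [pR]□c□baa

The machine reaches the reject state pR and halts.

Answer: Reject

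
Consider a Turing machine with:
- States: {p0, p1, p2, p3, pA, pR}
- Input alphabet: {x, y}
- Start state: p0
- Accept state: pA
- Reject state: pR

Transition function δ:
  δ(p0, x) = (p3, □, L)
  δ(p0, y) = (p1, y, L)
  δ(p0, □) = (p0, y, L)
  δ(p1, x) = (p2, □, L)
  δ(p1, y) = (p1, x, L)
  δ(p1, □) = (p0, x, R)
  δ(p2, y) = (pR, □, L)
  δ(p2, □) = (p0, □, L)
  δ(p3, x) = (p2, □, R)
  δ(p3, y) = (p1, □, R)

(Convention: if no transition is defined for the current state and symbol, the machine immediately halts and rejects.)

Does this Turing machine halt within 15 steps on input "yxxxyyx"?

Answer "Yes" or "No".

Execution trace:
Initial: [p0]yxxxyyx
Step 1: δ(p0, y) = (p1, y, L) → [p1]□yxxxyyx
Step 2: δ(p1, □) = (p0, x, R) → x[p0]yxxxyyx
Step 3: δ(p0, y) = (p1, y, L) → [p1]xyxxxyyx
Step 4: δ(p1, x) = (p2, □, L) → [p2]□□yxxxyyx
Step 5: δ(p2, □) = (p0, □, L) → [p0]□□□yxxxyyx
Step 6: δ(p0, □) = (p0, y, L) → [p0]□y□□yxxxyyx
Step 7: δ(p0, □) = (p0, y, L) → [p0]□yy□□yxxxyyx
Step 8: δ(p0, □) = (p0, y, L) → [p0]□yyy□□yxxxyyx
Step 9: δ(p0, □) = (p0, y, L) → [p0]□yyyy□□yxxxyyx
Step 10: δ(p0, □) = (p0, y, L) → [p0]□yyyyy□□yxxxyyx
Step 11: δ(p0, □) = (p0, y, L) → [p0]□yyyyyy□□yxxxyyx
Step 12: δ(p0, □) = (p0, y, L) → [p0]□yyyyyyy□□yxxxyyx
Step 13: δ(p0, □) = (p0, y, L) → [p0]□yyyyyyyy□□yxxxyyx
Step 14: δ(p0, □) = (p0, y, L) → [p0]□yyyyyyyyy□□yxxxyyx
Step 15: δ(p0, □) = (p0, y, L) → [p0]□yyyyyyyyyy□□yxxxyyx

The machine has not reached a halting state after 15 steps.
The machine did not halt within the 15-step bound.

Answer: No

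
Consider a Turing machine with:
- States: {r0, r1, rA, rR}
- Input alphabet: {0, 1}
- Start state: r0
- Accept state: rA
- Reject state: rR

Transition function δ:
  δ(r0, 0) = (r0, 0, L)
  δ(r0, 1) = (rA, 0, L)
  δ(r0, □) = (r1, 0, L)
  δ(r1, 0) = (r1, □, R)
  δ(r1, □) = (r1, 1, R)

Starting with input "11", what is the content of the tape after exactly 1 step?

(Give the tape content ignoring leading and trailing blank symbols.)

Execution trace:
Initial: [r0]11
Step 1: δ(r0, 1) = (rA, 0, L) → [rA]□01

The machine reaches the accept state rA and halts.

After 1 step, the tape (ignoring leading/trailing blanks) is: 01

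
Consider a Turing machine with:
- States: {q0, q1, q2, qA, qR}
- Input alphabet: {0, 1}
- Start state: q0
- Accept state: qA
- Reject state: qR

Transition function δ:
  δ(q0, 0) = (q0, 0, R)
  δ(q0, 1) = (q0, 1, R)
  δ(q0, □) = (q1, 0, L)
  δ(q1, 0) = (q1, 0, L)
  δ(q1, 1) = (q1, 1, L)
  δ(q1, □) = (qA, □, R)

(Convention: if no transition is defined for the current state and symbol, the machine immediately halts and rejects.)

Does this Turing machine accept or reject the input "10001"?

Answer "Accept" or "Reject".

Execution trace:
Initial: [q0]10001
Step 1: δ(q0, 1) = (q0, 1, R) → 1[q0]0001
Step 2: δ(q0, 0) = (q0, 0, R) → 10[q0]001
Step 3: δ(q0, 0) = (q0, 0, R) → 100[q0]01
Step 4: δ(q0, 0) = (q0, 0, R) → 1000[q0]1
Step 5: δ(q0, 1) = (q0, 1, R) → 10001[q0]□
Step 6: δ(q0, □) = (q1, 0, L) → 1000[q1]10
Step 7: δ(q1, 1) = (q1, 1, L) → 100[q1]010
Step 8: δ(q1, 0) = (q1, 0, L) → 10[q1]0010
Step 9: δ(q1, 0) = (q1, 0, L) → 1[q1]00010
Step 10: δ(q1, 0) = (q1, 0, L) → [q1]100010
Step 11: δ(q1, 1) = (q1, 1, L) → [q1]□100010
Step 12: δ(q1, □) = (qA, □, R) → □[qA]100010

The machine reaches the accept state qA and halts.

Answer: Accept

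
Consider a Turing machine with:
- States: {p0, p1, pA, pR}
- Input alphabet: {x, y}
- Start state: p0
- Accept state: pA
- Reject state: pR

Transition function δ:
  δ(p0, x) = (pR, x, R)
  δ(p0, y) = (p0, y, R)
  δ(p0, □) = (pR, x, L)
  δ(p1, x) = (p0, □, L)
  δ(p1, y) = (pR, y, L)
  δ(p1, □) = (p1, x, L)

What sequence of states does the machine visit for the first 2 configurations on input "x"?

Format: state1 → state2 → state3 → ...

Execution trace:
Initial: [p0]x
Step 1: δ(p0, x) = (pR, x, R) → x[pR]□

The machine reaches the reject state pR and halts.

State sequence: p0 → pR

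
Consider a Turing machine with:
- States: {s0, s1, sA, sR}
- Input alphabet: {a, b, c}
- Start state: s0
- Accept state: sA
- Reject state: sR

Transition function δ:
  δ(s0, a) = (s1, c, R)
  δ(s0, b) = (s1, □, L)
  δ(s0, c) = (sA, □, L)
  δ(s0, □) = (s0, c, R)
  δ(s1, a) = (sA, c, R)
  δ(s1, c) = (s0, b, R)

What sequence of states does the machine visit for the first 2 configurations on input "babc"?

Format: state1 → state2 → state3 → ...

Execution trace:
Initial: [s0]babc
Step 1: δ(s0, b) = (s1, □, L) → [s1]□□abc

No transition is defined for δ(s1, □). By convention the machine halts and rejects.

State sequence: s0 → s1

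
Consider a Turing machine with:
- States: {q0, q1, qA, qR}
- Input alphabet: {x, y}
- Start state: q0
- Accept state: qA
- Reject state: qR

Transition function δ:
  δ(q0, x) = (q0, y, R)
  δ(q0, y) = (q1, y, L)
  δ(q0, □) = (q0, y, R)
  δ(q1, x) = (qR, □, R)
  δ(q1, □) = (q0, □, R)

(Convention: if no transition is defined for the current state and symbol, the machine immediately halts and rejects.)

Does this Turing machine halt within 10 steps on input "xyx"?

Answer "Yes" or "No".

Execution trace:
Initial: [q0]xyx
Step 1: δ(q0, x) = (q0, y, R) → y[q0]yx
Step 2: δ(q0, y) = (q1, y, L) → [q1]yyx

No transition is defined for δ(q1, y). By convention the machine halts and rejects.
The machine halted after 2 steps (within the 10-step bound).

Answer: Yes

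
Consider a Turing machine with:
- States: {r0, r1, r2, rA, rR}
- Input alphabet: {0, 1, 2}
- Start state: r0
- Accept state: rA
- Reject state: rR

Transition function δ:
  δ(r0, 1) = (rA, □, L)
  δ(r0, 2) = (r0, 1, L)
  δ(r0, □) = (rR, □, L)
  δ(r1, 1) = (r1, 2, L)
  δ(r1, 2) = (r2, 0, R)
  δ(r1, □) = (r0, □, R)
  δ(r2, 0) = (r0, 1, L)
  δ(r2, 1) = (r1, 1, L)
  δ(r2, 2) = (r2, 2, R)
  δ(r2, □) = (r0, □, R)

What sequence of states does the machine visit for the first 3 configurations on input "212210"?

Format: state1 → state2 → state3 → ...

Execution trace:
Initial: [r0]212210
Step 1: δ(r0, 2) = (r0, 1, L) → [r0]□112210
Step 2: δ(r0, □) = (rR, □, L) → [rR]□□112210

The machine reaches the reject state rR and halts.

State sequence: r0 → r0 → rR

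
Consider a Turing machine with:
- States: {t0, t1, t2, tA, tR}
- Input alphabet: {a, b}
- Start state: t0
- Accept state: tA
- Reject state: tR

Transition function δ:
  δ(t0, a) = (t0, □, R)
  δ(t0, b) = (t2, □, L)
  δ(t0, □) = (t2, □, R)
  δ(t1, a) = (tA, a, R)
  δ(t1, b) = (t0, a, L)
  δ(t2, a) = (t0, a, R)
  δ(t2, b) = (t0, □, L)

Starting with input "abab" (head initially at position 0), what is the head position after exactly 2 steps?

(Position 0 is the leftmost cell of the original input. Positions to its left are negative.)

Execution trace (head position shown):
Step 0: [t0]abab  (head at position 0)
Step 1: move right → □[t0]bab  (head at position 1)
Step 2: move left → [t2]□□ab  (head at position 0)

After 2 steps, the head is at position 0.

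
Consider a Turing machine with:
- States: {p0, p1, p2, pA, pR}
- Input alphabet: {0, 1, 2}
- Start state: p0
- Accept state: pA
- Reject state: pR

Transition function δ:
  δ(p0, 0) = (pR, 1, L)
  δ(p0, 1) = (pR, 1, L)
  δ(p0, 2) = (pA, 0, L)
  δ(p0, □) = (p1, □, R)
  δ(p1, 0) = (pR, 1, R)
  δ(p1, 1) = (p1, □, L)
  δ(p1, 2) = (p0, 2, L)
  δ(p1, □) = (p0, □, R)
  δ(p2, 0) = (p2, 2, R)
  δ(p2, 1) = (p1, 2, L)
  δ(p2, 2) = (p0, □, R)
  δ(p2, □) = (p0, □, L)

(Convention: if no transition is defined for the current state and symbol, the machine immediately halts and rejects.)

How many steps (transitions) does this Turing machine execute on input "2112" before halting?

Execution trace:
Initial: [p0]2112
Step 1: δ(p0, 2) = (pA, 0, L) → [pA]□0112

The machine reaches the accept state pA and halts.

The machine executed 1 step before halting.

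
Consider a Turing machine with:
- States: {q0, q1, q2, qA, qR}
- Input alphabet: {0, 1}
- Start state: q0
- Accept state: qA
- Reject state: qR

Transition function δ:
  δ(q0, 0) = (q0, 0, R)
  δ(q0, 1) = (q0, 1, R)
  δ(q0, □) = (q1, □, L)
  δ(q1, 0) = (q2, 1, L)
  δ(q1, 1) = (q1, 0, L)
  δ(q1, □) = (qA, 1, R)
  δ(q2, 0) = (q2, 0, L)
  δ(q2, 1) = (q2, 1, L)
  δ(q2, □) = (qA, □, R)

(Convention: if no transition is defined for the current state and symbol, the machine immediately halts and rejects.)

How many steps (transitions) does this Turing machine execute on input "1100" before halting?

Execution trace:
Initial: [q0]1100
Step 1: δ(q0, 1) = (q0, 1, R) → 1[q0]100
Step 2: δ(q0, 1) = (q0, 1, R) → 11[q0]00
Step 3: δ(q0, 0) = (q0, 0, R) → 110[q0]0
Step 4: δ(q0, 0) = (q0, 0, R) → 1100[q0]□
Step 5: δ(q0, □) = (q1, □, L) → 110[q1]0□
Step 6: δ(q1, 0) = (q2, 1, L) → 11[q2]01□
Step 7: δ(q2, 0) = (q2, 0, L) → 1[q2]101□
Step 8: δ(q2, 1) = (q2, 1, L) → [q2]1101□
Step 9: δ(q2, 1) = (q2, 1, L) → [q2]□1101□
Step 10: δ(q2, □) = (qA, □, R) → □[qA]1101□

The machine reaches the accept state qA and halts.

The machine executed 10 steps before halting.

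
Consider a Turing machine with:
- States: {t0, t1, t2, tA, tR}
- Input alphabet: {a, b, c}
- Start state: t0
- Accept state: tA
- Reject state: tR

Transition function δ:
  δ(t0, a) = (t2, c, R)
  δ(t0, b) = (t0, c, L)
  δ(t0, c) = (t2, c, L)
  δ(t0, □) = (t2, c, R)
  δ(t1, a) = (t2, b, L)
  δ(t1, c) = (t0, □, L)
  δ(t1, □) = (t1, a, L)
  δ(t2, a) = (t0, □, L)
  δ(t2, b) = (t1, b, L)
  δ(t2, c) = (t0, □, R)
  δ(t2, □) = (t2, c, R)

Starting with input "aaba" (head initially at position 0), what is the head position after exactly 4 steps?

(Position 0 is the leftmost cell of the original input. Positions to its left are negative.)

Execution trace (head position shown):
Step 0: [t0]aaba  (head at position 0)
Step 1: move right → c[t2]aba  (head at position 1)
Step 2: move left → [t0]c□ba  (head at position 0)
Step 3: move left → [t2]□c□ba  (head at position -1)
Step 4: move right → c[t2]c□ba  (head at position 0)

After 4 steps, the head is at position 0.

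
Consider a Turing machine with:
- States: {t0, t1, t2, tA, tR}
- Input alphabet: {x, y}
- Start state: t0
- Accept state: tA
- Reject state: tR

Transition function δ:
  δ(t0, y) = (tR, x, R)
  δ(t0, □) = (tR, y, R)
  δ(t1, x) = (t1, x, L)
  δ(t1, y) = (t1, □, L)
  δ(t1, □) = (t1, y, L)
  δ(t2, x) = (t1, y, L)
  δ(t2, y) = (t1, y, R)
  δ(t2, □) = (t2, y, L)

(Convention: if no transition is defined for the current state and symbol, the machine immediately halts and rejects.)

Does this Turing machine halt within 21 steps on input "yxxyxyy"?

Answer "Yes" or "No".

Execution trace:
Initial: [t0]yxxyxyy
Step 1: δ(t0, y) = (tR, x, R) → x[tR]xxyxyy

The machine reaches the reject state tR and halts.
The machine halted after 1 step (within the 21-step bound).

Answer: Yes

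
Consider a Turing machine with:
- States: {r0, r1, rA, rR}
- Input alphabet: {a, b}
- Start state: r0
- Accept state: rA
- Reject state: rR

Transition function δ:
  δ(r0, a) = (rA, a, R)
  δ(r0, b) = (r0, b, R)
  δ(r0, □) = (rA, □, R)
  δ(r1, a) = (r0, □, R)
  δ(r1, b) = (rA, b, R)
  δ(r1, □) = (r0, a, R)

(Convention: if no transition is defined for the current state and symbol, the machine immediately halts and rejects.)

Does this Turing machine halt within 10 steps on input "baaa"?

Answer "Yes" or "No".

Execution trace:
Initial: [r0]baaa
Step 1: δ(r0, b) = (r0, b, R) → b[r0]aaa
Step 2: δ(r0, a) = (rA, a, R) → ba[rA]aa

The machine reaches the accept state rA and halts.
The machine halted after 2 steps (within the 10-step bound).

Answer: Yes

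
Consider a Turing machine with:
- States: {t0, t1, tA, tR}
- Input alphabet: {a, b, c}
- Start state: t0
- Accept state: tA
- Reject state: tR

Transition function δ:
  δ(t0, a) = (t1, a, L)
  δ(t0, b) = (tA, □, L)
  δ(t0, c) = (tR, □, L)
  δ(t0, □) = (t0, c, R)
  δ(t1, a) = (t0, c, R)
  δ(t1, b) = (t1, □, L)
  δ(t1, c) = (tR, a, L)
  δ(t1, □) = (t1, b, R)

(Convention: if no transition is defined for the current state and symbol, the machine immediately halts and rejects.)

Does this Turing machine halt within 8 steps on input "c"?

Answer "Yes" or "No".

Execution trace:
Initial: [t0]c
Step 1: δ(t0, c) = (tR, □, L) → [tR]□□

The machine reaches the reject state tR and halts.
The machine halted after 1 step (within the 8-step bound).

Answer: Yes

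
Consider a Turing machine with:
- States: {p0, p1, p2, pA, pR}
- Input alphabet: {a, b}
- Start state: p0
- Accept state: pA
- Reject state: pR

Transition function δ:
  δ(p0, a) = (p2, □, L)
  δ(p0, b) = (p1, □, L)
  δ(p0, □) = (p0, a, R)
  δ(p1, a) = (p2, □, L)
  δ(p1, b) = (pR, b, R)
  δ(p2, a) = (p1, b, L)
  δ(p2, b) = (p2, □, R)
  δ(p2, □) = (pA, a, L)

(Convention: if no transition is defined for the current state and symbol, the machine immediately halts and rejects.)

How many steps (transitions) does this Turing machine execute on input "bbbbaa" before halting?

Execution trace:
Initial: [p0]bbbbaa
Step 1: δ(p0, b) = (p1, □, L) → [p1]□□bbbaa

No transition is defined for δ(p1, □). By convention the machine halts and rejects.

The machine executed 1 step before halting.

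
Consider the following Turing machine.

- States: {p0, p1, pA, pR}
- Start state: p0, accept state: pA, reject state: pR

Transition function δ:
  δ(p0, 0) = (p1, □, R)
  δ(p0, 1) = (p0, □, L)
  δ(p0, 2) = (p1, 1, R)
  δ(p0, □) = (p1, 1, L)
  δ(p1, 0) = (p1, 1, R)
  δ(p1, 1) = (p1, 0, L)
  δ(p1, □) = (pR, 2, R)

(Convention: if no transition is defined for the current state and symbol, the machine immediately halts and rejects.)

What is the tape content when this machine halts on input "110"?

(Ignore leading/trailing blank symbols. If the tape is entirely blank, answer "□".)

Execution trace:
Initial: [p0]110
Step 1: δ(p0, 1) = (p0, □, L) → [p0]□□10
Step 2: δ(p0, □) = (p1, 1, L) → [p1]□1□10
Step 3: δ(p1, □) = (pR, 2, R) → 2[pR]1□10

The machine reaches the reject state pR and halts.

Final tape (ignoring leading/trailing blanks): 21□10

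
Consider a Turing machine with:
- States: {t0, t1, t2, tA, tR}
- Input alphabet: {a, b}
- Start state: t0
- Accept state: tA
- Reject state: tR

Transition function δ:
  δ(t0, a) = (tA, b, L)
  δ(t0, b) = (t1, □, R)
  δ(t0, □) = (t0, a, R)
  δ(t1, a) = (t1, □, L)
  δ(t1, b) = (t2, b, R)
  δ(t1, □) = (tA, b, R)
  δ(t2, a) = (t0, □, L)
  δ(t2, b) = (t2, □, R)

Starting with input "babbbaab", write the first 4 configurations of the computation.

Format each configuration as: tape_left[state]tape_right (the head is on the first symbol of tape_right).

Transitions applied:
Step 1: δ(t0, b) = (t1, □, R)
Step 2: δ(t1, a) = (t1, □, L)
Step 3: δ(t1, □) = (tA, b, R)

The first 4 configurations are:
[t0]babbbaab ⊢ □[t1]abbbaab ⊢ [t1]□□bbbaab ⊢ b[tA]□bbbaab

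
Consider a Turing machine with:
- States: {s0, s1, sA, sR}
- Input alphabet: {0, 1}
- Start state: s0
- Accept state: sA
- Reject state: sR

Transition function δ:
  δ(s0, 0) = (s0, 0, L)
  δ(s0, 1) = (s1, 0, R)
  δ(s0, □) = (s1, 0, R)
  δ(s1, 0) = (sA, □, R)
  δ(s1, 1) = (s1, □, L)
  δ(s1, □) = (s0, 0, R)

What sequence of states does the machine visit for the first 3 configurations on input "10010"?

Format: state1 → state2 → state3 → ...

Execution trace:
Initial: [s0]10010
Step 1: δ(s0, 1) = (s1, 0, R) → 0[s1]0010
Step 2: δ(s1, 0) = (sA, □, R) → 0□[sA]010

The machine reaches the accept state sA and halts.

State sequence: s0 → s1 → sA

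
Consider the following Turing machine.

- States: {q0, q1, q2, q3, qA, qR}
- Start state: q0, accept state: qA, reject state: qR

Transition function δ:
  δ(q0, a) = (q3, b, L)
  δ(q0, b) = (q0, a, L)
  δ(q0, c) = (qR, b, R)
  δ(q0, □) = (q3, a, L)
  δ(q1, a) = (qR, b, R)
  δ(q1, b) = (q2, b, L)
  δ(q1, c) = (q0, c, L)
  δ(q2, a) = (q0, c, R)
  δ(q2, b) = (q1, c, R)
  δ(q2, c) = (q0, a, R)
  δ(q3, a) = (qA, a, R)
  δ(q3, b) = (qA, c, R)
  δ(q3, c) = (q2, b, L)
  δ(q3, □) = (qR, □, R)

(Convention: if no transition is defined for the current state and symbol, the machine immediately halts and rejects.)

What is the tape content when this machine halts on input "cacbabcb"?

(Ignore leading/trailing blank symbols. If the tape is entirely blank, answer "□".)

Execution trace:
Initial: [q0]cacbabcb
Step 1: δ(q0, c) = (qR, b, R) → b[qR]acbabcb

The machine reaches the reject state qR and halts.

Final tape (ignoring leading/trailing blanks): bacbabcb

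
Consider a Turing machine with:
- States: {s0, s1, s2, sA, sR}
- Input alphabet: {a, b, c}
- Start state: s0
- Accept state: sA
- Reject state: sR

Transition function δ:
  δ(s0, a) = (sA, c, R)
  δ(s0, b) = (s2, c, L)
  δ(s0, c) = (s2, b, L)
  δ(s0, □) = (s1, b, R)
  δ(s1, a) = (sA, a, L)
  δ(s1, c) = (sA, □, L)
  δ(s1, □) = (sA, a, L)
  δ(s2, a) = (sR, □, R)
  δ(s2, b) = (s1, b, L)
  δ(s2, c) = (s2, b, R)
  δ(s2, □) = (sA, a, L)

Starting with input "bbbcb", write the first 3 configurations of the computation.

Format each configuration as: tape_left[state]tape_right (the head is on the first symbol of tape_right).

Transitions applied:
Step 1: δ(s0, b) = (s2, c, L)
Step 2: δ(s2, □) = (sA, a, L)

The first 3 configurations are:
[s0]bbbcb ⊢ [s2]□cbbcb ⊢ [sA]□acbbcb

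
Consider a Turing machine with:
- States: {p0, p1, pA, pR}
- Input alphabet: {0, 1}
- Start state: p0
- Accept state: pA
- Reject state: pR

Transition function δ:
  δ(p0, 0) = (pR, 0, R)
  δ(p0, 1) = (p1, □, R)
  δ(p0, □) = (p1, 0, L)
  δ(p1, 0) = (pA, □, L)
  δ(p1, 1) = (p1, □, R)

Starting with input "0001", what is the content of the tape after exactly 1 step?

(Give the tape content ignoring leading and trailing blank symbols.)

Execution trace:
Initial: [p0]0001
Step 1: δ(p0, 0) = (pR, 0, R) → 0[pR]001

The machine reaches the reject state pR and halts.

After 1 step, the tape (ignoring leading/trailing blanks) is: 0001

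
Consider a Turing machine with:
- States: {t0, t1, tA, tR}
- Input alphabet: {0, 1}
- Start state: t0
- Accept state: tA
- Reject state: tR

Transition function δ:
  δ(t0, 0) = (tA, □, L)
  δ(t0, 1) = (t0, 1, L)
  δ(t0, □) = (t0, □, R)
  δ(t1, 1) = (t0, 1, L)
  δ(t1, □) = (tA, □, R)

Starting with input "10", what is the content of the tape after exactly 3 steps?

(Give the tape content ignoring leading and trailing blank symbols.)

Execution trace:
Initial: [t0]10
Step 1: δ(t0, 1) = (t0, 1, L) → [t0]□10
Step 2: δ(t0, □) = (t0, □, R) → □[t0]10
Step 3: δ(t0, 1) = (t0, 1, L) → [t0]□10

After 3 steps, the tape (ignoring leading/trailing blanks) is: 10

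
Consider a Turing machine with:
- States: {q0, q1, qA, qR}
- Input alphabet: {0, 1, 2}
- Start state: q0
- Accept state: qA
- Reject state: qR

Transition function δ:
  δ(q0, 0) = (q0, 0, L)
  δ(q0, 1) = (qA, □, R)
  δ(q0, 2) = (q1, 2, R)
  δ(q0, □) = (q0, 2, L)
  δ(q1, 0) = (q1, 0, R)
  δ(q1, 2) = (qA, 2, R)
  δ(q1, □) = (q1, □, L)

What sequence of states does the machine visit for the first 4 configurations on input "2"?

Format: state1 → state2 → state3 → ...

Execution trace:
Initial: [q0]2
Step 1: δ(q0, 2) = (q1, 2, R) → 2[q1]□
Step 2: δ(q1, □) = (q1, □, L) → [q1]2□
Step 3: δ(q1, 2) = (qA, 2, R) → 2[qA]□

The machine reaches the accept state qA and halts.

State sequence: q0 → q1 → q1 → qA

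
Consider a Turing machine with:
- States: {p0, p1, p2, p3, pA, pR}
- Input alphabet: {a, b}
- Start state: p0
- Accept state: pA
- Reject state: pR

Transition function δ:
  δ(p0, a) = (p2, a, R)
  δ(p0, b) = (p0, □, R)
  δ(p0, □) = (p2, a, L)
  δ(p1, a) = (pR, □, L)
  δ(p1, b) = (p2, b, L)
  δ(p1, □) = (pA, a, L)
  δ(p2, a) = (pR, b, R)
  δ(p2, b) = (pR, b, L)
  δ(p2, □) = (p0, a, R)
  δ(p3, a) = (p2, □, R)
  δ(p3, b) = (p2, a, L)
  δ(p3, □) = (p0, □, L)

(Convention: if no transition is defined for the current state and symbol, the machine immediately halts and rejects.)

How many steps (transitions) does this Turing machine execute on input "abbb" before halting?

Execution trace:
Initial: [p0]abbb
Step 1: δ(p0, a) = (p2, a, R) → a[p2]bbb
Step 2: δ(p2, b) = (pR, b, L) → [pR]abbb

The machine reaches the reject state pR and halts.

The machine executed 2 steps before halting.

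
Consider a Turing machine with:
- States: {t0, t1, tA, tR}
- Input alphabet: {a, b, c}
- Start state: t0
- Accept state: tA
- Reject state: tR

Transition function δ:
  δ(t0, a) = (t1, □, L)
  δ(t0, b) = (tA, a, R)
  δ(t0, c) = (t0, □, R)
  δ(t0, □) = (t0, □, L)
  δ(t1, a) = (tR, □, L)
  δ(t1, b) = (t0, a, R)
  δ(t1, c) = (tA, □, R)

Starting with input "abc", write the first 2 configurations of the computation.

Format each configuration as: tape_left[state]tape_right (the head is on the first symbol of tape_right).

Transitions applied:
Step 1: δ(t0, a) = (t1, □, L)

The first 2 configurations are:
[t0]abc ⊢ [t1]□□bc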